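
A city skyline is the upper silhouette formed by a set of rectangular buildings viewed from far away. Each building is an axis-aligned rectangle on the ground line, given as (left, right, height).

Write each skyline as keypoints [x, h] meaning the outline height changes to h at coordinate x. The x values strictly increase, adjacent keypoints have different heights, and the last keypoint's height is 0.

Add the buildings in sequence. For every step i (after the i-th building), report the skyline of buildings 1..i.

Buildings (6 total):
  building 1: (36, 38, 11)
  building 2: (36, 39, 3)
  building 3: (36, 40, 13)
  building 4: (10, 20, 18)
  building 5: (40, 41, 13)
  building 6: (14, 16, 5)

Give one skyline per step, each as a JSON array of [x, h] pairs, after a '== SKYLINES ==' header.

== SKYLINES ==
[[36,11],[38,0]]
[[36,11],[38,3],[39,0]]
[[36,13],[40,0]]
[[10,18],[20,0],[36,13],[40,0]]
[[10,18],[20,0],[36,13],[41,0]]
[[10,18],[20,0],[36,13],[41,0]]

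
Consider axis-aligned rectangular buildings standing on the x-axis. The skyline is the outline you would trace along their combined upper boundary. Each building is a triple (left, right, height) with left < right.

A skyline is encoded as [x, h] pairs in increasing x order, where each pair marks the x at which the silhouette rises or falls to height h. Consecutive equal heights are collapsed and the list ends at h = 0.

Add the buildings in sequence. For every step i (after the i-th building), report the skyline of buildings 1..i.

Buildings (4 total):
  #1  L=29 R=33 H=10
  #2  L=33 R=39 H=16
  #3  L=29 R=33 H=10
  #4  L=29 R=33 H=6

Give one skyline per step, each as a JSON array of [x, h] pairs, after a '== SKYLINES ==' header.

== SKYLINES ==
[[29,10],[33,0]]
[[29,10],[33,16],[39,0]]
[[29,10],[33,16],[39,0]]
[[29,10],[33,16],[39,0]]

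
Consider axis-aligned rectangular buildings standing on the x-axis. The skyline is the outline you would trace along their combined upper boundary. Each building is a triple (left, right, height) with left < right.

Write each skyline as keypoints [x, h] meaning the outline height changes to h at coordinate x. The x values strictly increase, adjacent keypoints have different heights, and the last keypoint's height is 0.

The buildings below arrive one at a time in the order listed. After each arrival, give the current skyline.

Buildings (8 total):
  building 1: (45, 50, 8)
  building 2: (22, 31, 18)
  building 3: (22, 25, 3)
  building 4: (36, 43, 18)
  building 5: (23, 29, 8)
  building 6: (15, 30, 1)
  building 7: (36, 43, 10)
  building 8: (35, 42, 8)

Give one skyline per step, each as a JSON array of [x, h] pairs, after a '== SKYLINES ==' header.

== SKYLINES ==
[[45,8],[50,0]]
[[22,18],[31,0],[45,8],[50,0]]
[[22,18],[31,0],[45,8],[50,0]]
[[22,18],[31,0],[36,18],[43,0],[45,8],[50,0]]
[[22,18],[31,0],[36,18],[43,0],[45,8],[50,0]]
[[15,1],[22,18],[31,0],[36,18],[43,0],[45,8],[50,0]]
[[15,1],[22,18],[31,0],[36,18],[43,0],[45,8],[50,0]]
[[15,1],[22,18],[31,0],[35,8],[36,18],[43,0],[45,8],[50,0]]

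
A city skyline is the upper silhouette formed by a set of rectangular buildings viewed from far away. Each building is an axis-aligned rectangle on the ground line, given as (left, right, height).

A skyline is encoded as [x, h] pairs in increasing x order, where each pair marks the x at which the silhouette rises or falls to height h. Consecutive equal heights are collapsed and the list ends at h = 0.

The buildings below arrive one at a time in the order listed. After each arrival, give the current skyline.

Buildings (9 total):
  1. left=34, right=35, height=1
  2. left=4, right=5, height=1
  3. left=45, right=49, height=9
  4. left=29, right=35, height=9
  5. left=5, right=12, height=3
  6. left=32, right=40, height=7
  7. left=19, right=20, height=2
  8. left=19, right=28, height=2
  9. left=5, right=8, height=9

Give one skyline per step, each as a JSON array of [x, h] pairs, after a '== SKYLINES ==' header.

== SKYLINES ==
[[34,1],[35,0]]
[[4,1],[5,0],[34,1],[35,0]]
[[4,1],[5,0],[34,1],[35,0],[45,9],[49,0]]
[[4,1],[5,0],[29,9],[35,0],[45,9],[49,0]]
[[4,1],[5,3],[12,0],[29,9],[35,0],[45,9],[49,0]]
[[4,1],[5,3],[12,0],[29,9],[35,7],[40,0],[45,9],[49,0]]
[[4,1],[5,3],[12,0],[19,2],[20,0],[29,9],[35,7],[40,0],[45,9],[49,0]]
[[4,1],[5,3],[12,0],[19,2],[28,0],[29,9],[35,7],[40,0],[45,9],[49,0]]
[[4,1],[5,9],[8,3],[12,0],[19,2],[28,0],[29,9],[35,7],[40,0],[45,9],[49,0]]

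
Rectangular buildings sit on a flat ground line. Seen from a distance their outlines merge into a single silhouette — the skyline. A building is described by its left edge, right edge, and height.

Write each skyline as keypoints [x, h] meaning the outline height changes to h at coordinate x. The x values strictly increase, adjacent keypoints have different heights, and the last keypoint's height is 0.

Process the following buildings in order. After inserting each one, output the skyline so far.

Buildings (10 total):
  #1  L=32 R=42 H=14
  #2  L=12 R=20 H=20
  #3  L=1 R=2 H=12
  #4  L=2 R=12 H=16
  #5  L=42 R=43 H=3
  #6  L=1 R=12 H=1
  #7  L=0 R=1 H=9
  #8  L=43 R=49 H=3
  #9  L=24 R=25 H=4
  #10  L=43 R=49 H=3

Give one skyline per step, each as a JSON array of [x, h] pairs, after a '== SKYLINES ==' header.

== SKYLINES ==
[[32,14],[42,0]]
[[12,20],[20,0],[32,14],[42,0]]
[[1,12],[2,0],[12,20],[20,0],[32,14],[42,0]]
[[1,12],[2,16],[12,20],[20,0],[32,14],[42,0]]
[[1,12],[2,16],[12,20],[20,0],[32,14],[42,3],[43,0]]
[[1,12],[2,16],[12,20],[20,0],[32,14],[42,3],[43,0]]
[[0,9],[1,12],[2,16],[12,20],[20,0],[32,14],[42,3],[43,0]]
[[0,9],[1,12],[2,16],[12,20],[20,0],[32,14],[42,3],[49,0]]
[[0,9],[1,12],[2,16],[12,20],[20,0],[24,4],[25,0],[32,14],[42,3],[49,0]]
[[0,9],[1,12],[2,16],[12,20],[20,0],[24,4],[25,0],[32,14],[42,3],[49,0]]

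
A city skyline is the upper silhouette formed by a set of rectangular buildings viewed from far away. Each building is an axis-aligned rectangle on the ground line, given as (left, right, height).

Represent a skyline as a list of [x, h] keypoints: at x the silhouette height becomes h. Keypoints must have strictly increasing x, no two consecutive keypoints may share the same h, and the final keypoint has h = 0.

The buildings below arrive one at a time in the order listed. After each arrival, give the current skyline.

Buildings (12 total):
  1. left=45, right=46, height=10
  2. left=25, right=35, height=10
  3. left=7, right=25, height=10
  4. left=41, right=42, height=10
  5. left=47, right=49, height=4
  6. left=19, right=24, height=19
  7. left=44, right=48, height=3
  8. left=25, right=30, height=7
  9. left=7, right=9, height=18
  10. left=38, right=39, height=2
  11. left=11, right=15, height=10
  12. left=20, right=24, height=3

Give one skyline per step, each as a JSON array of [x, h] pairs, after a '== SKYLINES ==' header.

== SKYLINES ==
[[45,10],[46,0]]
[[25,10],[35,0],[45,10],[46,0]]
[[7,10],[35,0],[45,10],[46,0]]
[[7,10],[35,0],[41,10],[42,0],[45,10],[46,0]]
[[7,10],[35,0],[41,10],[42,0],[45,10],[46,0],[47,4],[49,0]]
[[7,10],[19,19],[24,10],[35,0],[41,10],[42,0],[45,10],[46,0],[47,4],[49,0]]
[[7,10],[19,19],[24,10],[35,0],[41,10],[42,0],[44,3],[45,10],[46,3],[47,4],[49,0]]
[[7,10],[19,19],[24,10],[35,0],[41,10],[42,0],[44,3],[45,10],[46,3],[47,4],[49,0]]
[[7,18],[9,10],[19,19],[24,10],[35,0],[41,10],[42,0],[44,3],[45,10],[46,3],[47,4],[49,0]]
[[7,18],[9,10],[19,19],[24,10],[35,0],[38,2],[39,0],[41,10],[42,0],[44,3],[45,10],[46,3],[47,4],[49,0]]
[[7,18],[9,10],[19,19],[24,10],[35,0],[38,2],[39,0],[41,10],[42,0],[44,3],[45,10],[46,3],[47,4],[49,0]]
[[7,18],[9,10],[19,19],[24,10],[35,0],[38,2],[39,0],[41,10],[42,0],[44,3],[45,10],[46,3],[47,4],[49,0]]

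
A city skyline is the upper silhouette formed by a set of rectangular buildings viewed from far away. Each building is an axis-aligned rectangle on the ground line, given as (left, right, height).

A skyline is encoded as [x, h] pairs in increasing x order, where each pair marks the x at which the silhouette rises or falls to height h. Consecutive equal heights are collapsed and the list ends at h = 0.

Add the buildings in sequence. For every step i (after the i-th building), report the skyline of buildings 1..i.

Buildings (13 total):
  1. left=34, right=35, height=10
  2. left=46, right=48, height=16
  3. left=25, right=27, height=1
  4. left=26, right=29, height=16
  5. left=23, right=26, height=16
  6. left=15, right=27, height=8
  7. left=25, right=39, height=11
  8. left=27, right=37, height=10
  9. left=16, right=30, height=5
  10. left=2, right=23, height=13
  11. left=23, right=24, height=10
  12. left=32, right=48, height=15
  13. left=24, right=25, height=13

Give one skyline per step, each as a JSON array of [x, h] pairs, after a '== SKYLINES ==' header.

== SKYLINES ==
[[34,10],[35,0]]
[[34,10],[35,0],[46,16],[48,0]]
[[25,1],[27,0],[34,10],[35,0],[46,16],[48,0]]
[[25,1],[26,16],[29,0],[34,10],[35,0],[46,16],[48,0]]
[[23,16],[29,0],[34,10],[35,0],[46,16],[48,0]]
[[15,8],[23,16],[29,0],[34,10],[35,0],[46,16],[48,0]]
[[15,8],[23,16],[29,11],[39,0],[46,16],[48,0]]
[[15,8],[23,16],[29,11],[39,0],[46,16],[48,0]]
[[15,8],[23,16],[29,11],[39,0],[46,16],[48,0]]
[[2,13],[23,16],[29,11],[39,0],[46,16],[48,0]]
[[2,13],[23,16],[29,11],[39,0],[46,16],[48,0]]
[[2,13],[23,16],[29,11],[32,15],[46,16],[48,0]]
[[2,13],[23,16],[29,11],[32,15],[46,16],[48,0]]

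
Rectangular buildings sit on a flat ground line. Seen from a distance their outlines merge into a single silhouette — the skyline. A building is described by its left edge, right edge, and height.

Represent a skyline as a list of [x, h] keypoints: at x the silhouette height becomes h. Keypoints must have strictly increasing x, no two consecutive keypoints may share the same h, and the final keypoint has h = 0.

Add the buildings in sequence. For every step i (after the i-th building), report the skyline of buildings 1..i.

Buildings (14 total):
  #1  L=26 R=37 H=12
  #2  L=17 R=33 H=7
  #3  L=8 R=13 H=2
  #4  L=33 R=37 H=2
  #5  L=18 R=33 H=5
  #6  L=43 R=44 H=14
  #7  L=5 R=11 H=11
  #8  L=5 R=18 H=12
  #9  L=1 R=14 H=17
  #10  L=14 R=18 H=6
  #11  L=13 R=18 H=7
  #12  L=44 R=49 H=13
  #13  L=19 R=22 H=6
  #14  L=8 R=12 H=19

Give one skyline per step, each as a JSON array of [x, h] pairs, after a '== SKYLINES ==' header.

== SKYLINES ==
[[26,12],[37,0]]
[[17,7],[26,12],[37,0]]
[[8,2],[13,0],[17,7],[26,12],[37,0]]
[[8,2],[13,0],[17,7],[26,12],[37,0]]
[[8,2],[13,0],[17,7],[26,12],[37,0]]
[[8,2],[13,0],[17,7],[26,12],[37,0],[43,14],[44,0]]
[[5,11],[11,2],[13,0],[17,7],[26,12],[37,0],[43,14],[44,0]]
[[5,12],[18,7],[26,12],[37,0],[43,14],[44,0]]
[[1,17],[14,12],[18,7],[26,12],[37,0],[43,14],[44,0]]
[[1,17],[14,12],[18,7],[26,12],[37,0],[43,14],[44,0]]
[[1,17],[14,12],[18,7],[26,12],[37,0],[43,14],[44,0]]
[[1,17],[14,12],[18,7],[26,12],[37,0],[43,14],[44,13],[49,0]]
[[1,17],[14,12],[18,7],[26,12],[37,0],[43,14],[44,13],[49,0]]
[[1,17],[8,19],[12,17],[14,12],[18,7],[26,12],[37,0],[43,14],[44,13],[49,0]]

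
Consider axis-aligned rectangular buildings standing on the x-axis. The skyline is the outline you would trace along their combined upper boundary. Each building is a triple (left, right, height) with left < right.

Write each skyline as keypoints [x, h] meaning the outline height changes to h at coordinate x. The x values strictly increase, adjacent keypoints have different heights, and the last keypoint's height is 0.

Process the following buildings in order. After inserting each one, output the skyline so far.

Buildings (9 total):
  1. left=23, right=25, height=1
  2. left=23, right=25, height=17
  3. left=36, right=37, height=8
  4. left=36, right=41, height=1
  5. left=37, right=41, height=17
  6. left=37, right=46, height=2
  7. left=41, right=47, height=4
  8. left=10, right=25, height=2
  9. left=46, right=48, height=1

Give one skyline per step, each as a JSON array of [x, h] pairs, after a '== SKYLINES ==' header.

== SKYLINES ==
[[23,1],[25,0]]
[[23,17],[25,0]]
[[23,17],[25,0],[36,8],[37,0]]
[[23,17],[25,0],[36,8],[37,1],[41,0]]
[[23,17],[25,0],[36,8],[37,17],[41,0]]
[[23,17],[25,0],[36,8],[37,17],[41,2],[46,0]]
[[23,17],[25,0],[36,8],[37,17],[41,4],[47,0]]
[[10,2],[23,17],[25,0],[36,8],[37,17],[41,4],[47,0]]
[[10,2],[23,17],[25,0],[36,8],[37,17],[41,4],[47,1],[48,0]]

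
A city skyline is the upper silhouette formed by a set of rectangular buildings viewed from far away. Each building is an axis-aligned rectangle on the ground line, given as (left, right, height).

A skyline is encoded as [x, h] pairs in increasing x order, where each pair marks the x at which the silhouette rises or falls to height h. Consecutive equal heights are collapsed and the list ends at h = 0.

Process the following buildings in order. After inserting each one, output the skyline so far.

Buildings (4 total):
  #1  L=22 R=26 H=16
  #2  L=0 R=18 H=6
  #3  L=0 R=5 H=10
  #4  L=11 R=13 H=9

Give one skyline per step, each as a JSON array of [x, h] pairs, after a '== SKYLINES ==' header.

== SKYLINES ==
[[22,16],[26,0]]
[[0,6],[18,0],[22,16],[26,0]]
[[0,10],[5,6],[18,0],[22,16],[26,0]]
[[0,10],[5,6],[11,9],[13,6],[18,0],[22,16],[26,0]]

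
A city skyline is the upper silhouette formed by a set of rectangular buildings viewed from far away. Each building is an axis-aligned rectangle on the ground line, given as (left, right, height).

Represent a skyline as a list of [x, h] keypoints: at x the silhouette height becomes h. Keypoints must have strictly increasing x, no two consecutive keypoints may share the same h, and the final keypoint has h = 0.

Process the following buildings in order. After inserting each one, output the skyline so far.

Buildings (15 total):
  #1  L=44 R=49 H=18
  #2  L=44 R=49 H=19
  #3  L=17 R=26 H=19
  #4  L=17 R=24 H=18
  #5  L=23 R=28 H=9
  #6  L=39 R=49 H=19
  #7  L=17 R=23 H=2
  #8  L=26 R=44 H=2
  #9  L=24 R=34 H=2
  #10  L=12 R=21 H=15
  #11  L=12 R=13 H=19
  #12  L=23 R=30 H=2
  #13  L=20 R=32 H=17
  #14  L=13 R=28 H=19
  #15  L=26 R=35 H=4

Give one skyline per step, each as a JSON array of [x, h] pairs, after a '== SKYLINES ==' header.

== SKYLINES ==
[[44,18],[49,0]]
[[44,19],[49,0]]
[[17,19],[26,0],[44,19],[49,0]]
[[17,19],[26,0],[44,19],[49,0]]
[[17,19],[26,9],[28,0],[44,19],[49,0]]
[[17,19],[26,9],[28,0],[39,19],[49,0]]
[[17,19],[26,9],[28,0],[39,19],[49,0]]
[[17,19],[26,9],[28,2],[39,19],[49,0]]
[[17,19],[26,9],[28,2],[39,19],[49,0]]
[[12,15],[17,19],[26,9],[28,2],[39,19],[49,0]]
[[12,19],[13,15],[17,19],[26,9],[28,2],[39,19],[49,0]]
[[12,19],[13,15],[17,19],[26,9],[28,2],[39,19],[49,0]]
[[12,19],[13,15],[17,19],[26,17],[32,2],[39,19],[49,0]]
[[12,19],[28,17],[32,2],[39,19],[49,0]]
[[12,19],[28,17],[32,4],[35,2],[39,19],[49,0]]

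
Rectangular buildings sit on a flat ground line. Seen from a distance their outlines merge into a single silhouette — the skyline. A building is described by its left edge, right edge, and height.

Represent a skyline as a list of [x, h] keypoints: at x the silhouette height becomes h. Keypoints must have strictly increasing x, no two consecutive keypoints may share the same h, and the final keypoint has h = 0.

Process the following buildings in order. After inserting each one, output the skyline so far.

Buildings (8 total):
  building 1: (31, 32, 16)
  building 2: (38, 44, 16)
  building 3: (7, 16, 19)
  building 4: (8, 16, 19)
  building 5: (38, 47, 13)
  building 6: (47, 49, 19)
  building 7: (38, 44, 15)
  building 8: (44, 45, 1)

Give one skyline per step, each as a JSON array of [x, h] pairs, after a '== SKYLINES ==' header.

== SKYLINES ==
[[31,16],[32,0]]
[[31,16],[32,0],[38,16],[44,0]]
[[7,19],[16,0],[31,16],[32,0],[38,16],[44,0]]
[[7,19],[16,0],[31,16],[32,0],[38,16],[44,0]]
[[7,19],[16,0],[31,16],[32,0],[38,16],[44,13],[47,0]]
[[7,19],[16,0],[31,16],[32,0],[38,16],[44,13],[47,19],[49,0]]
[[7,19],[16,0],[31,16],[32,0],[38,16],[44,13],[47,19],[49,0]]
[[7,19],[16,0],[31,16],[32,0],[38,16],[44,13],[47,19],[49,0]]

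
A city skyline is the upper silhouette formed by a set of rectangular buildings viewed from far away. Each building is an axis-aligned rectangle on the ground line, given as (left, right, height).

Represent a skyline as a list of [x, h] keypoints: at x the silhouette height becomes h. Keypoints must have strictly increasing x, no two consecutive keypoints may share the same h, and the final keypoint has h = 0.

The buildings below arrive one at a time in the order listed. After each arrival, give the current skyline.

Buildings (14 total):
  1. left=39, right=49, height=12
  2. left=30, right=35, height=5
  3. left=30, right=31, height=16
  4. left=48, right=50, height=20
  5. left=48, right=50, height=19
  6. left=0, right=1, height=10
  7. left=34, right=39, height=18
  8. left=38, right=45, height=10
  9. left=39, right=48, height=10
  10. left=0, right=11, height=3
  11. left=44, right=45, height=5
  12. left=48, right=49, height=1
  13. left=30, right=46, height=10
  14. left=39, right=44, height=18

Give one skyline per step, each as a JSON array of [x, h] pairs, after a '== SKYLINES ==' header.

== SKYLINES ==
[[39,12],[49,0]]
[[30,5],[35,0],[39,12],[49,0]]
[[30,16],[31,5],[35,0],[39,12],[49,0]]
[[30,16],[31,5],[35,0],[39,12],[48,20],[50,0]]
[[30,16],[31,5],[35,0],[39,12],[48,20],[50,0]]
[[0,10],[1,0],[30,16],[31,5],[35,0],[39,12],[48,20],[50,0]]
[[0,10],[1,0],[30,16],[31,5],[34,18],[39,12],[48,20],[50,0]]
[[0,10],[1,0],[30,16],[31,5],[34,18],[39,12],[48,20],[50,0]]
[[0,10],[1,0],[30,16],[31,5],[34,18],[39,12],[48,20],[50,0]]
[[0,10],[1,3],[11,0],[30,16],[31,5],[34,18],[39,12],[48,20],[50,0]]
[[0,10],[1,3],[11,0],[30,16],[31,5],[34,18],[39,12],[48,20],[50,0]]
[[0,10],[1,3],[11,0],[30,16],[31,5],[34,18],[39,12],[48,20],[50,0]]
[[0,10],[1,3],[11,0],[30,16],[31,10],[34,18],[39,12],[48,20],[50,0]]
[[0,10],[1,3],[11,0],[30,16],[31,10],[34,18],[44,12],[48,20],[50,0]]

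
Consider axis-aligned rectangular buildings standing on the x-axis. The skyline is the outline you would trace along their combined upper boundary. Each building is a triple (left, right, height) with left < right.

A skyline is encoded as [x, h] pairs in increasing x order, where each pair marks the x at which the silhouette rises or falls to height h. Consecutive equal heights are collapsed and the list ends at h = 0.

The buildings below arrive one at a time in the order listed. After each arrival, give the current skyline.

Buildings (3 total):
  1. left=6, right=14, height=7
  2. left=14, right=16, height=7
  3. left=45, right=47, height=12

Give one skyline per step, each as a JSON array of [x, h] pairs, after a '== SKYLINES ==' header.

== SKYLINES ==
[[6,7],[14,0]]
[[6,7],[16,0]]
[[6,7],[16,0],[45,12],[47,0]]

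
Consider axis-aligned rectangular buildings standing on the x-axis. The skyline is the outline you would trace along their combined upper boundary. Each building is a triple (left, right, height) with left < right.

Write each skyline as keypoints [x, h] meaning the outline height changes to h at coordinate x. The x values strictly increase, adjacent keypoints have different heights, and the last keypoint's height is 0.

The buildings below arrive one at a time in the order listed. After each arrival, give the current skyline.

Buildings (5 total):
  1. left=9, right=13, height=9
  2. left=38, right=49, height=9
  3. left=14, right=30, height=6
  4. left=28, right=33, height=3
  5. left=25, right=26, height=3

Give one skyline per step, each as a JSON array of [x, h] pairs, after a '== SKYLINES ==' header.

== SKYLINES ==
[[9,9],[13,0]]
[[9,9],[13,0],[38,9],[49,0]]
[[9,9],[13,0],[14,6],[30,0],[38,9],[49,0]]
[[9,9],[13,0],[14,6],[30,3],[33,0],[38,9],[49,0]]
[[9,9],[13,0],[14,6],[30,3],[33,0],[38,9],[49,0]]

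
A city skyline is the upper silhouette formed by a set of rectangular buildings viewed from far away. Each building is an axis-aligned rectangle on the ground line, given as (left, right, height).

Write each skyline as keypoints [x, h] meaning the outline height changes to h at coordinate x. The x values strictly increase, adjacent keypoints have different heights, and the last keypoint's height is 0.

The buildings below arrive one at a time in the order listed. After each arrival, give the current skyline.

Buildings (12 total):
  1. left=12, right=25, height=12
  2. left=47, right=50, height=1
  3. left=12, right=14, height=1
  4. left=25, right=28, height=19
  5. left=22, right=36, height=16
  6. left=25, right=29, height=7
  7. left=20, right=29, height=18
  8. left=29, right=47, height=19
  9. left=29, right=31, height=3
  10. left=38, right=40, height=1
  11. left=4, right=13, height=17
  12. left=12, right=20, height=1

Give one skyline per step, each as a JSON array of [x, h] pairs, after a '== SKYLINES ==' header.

== SKYLINES ==
[[12,12],[25,0]]
[[12,12],[25,0],[47,1],[50,0]]
[[12,12],[25,0],[47,1],[50,0]]
[[12,12],[25,19],[28,0],[47,1],[50,0]]
[[12,12],[22,16],[25,19],[28,16],[36,0],[47,1],[50,0]]
[[12,12],[22,16],[25,19],[28,16],[36,0],[47,1],[50,0]]
[[12,12],[20,18],[25,19],[28,18],[29,16],[36,0],[47,1],[50,0]]
[[12,12],[20,18],[25,19],[28,18],[29,19],[47,1],[50,0]]
[[12,12],[20,18],[25,19],[28,18],[29,19],[47,1],[50,0]]
[[12,12],[20,18],[25,19],[28,18],[29,19],[47,1],[50,0]]
[[4,17],[13,12],[20,18],[25,19],[28,18],[29,19],[47,1],[50,0]]
[[4,17],[13,12],[20,18],[25,19],[28,18],[29,19],[47,1],[50,0]]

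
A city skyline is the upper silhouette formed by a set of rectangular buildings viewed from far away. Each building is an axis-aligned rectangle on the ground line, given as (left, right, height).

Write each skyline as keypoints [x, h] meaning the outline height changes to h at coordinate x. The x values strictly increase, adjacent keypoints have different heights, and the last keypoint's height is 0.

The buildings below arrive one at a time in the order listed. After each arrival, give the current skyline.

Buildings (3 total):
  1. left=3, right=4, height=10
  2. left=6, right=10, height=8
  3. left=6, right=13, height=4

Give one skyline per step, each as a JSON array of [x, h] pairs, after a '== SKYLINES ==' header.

== SKYLINES ==
[[3,10],[4,0]]
[[3,10],[4,0],[6,8],[10,0]]
[[3,10],[4,0],[6,8],[10,4],[13,0]]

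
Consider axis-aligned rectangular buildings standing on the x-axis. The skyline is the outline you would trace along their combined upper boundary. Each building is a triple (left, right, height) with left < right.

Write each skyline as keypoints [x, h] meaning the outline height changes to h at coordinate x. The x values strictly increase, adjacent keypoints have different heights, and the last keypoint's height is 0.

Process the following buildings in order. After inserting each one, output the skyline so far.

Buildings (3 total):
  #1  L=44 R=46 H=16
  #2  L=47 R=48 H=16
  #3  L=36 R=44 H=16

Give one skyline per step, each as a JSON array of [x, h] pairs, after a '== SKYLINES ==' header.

== SKYLINES ==
[[44,16],[46,0]]
[[44,16],[46,0],[47,16],[48,0]]
[[36,16],[46,0],[47,16],[48,0]]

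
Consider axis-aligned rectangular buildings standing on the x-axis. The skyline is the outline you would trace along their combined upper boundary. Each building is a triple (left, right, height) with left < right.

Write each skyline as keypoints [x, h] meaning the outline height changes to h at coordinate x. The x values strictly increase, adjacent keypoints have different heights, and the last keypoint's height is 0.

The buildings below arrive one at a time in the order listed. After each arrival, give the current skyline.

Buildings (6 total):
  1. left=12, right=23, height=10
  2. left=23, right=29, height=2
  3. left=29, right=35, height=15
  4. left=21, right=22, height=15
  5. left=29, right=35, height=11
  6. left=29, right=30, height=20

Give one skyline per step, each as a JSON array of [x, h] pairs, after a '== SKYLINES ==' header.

== SKYLINES ==
[[12,10],[23,0]]
[[12,10],[23,2],[29,0]]
[[12,10],[23,2],[29,15],[35,0]]
[[12,10],[21,15],[22,10],[23,2],[29,15],[35,0]]
[[12,10],[21,15],[22,10],[23,2],[29,15],[35,0]]
[[12,10],[21,15],[22,10],[23,2],[29,20],[30,15],[35,0]]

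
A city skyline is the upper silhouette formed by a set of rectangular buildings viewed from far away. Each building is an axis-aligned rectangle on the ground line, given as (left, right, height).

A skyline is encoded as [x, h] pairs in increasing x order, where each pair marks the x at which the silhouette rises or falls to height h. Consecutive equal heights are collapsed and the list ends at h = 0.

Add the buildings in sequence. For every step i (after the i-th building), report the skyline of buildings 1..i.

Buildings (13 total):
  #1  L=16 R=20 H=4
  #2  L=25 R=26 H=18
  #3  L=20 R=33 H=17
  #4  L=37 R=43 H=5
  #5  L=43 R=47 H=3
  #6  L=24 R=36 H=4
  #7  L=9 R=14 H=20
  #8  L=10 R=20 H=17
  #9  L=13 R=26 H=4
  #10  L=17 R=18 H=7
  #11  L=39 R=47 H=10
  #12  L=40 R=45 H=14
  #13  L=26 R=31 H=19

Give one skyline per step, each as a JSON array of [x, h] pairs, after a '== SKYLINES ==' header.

== SKYLINES ==
[[16,4],[20,0]]
[[16,4],[20,0],[25,18],[26,0]]
[[16,4],[20,17],[25,18],[26,17],[33,0]]
[[16,4],[20,17],[25,18],[26,17],[33,0],[37,5],[43,0]]
[[16,4],[20,17],[25,18],[26,17],[33,0],[37,5],[43,3],[47,0]]
[[16,4],[20,17],[25,18],[26,17],[33,4],[36,0],[37,5],[43,3],[47,0]]
[[9,20],[14,0],[16,4],[20,17],[25,18],[26,17],[33,4],[36,0],[37,5],[43,3],[47,0]]
[[9,20],[14,17],[25,18],[26,17],[33,4],[36,0],[37,5],[43,3],[47,0]]
[[9,20],[14,17],[25,18],[26,17],[33,4],[36,0],[37,5],[43,3],[47,0]]
[[9,20],[14,17],[25,18],[26,17],[33,4],[36,0],[37,5],[43,3],[47,0]]
[[9,20],[14,17],[25,18],[26,17],[33,4],[36,0],[37,5],[39,10],[47,0]]
[[9,20],[14,17],[25,18],[26,17],[33,4],[36,0],[37,5],[39,10],[40,14],[45,10],[47,0]]
[[9,20],[14,17],[25,18],[26,19],[31,17],[33,4],[36,0],[37,5],[39,10],[40,14],[45,10],[47,0]]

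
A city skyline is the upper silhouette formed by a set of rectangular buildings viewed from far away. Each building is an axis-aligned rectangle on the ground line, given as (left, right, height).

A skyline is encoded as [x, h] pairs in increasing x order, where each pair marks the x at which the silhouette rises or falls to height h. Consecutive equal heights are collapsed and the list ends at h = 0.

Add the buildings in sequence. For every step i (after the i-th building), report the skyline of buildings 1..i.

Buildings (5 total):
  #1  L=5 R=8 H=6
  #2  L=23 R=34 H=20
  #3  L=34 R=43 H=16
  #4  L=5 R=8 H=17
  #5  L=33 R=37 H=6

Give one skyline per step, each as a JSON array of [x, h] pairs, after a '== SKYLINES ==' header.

== SKYLINES ==
[[5,6],[8,0]]
[[5,6],[8,0],[23,20],[34,0]]
[[5,6],[8,0],[23,20],[34,16],[43,0]]
[[5,17],[8,0],[23,20],[34,16],[43,0]]
[[5,17],[8,0],[23,20],[34,16],[43,0]]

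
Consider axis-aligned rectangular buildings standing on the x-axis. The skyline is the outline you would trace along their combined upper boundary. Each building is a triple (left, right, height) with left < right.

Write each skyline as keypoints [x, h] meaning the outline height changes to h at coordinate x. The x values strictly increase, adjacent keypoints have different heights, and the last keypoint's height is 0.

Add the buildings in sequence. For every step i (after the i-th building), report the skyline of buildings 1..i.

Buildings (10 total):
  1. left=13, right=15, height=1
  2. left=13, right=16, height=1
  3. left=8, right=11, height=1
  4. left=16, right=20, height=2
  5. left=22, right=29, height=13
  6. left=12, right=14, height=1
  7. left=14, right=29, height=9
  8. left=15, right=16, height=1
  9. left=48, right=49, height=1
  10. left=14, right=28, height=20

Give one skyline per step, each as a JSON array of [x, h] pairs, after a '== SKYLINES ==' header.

== SKYLINES ==
[[13,1],[15,0]]
[[13,1],[16,0]]
[[8,1],[11,0],[13,1],[16,0]]
[[8,1],[11,0],[13,1],[16,2],[20,0]]
[[8,1],[11,0],[13,1],[16,2],[20,0],[22,13],[29,0]]
[[8,1],[11,0],[12,1],[16,2],[20,0],[22,13],[29,0]]
[[8,1],[11,0],[12,1],[14,9],[22,13],[29,0]]
[[8,1],[11,0],[12,1],[14,9],[22,13],[29,0]]
[[8,1],[11,0],[12,1],[14,9],[22,13],[29,0],[48,1],[49,0]]
[[8,1],[11,0],[12,1],[14,20],[28,13],[29,0],[48,1],[49,0]]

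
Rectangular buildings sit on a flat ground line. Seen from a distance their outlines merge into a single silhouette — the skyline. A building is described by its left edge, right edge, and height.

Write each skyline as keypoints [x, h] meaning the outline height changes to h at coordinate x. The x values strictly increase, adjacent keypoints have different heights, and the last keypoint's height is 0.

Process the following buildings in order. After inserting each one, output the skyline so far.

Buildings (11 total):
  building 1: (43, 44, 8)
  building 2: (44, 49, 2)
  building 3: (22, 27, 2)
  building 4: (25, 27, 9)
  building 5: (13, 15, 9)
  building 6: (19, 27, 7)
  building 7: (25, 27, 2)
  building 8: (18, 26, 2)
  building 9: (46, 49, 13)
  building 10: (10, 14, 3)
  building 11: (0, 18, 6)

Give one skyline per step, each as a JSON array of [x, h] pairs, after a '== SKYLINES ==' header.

== SKYLINES ==
[[43,8],[44,0]]
[[43,8],[44,2],[49,0]]
[[22,2],[27,0],[43,8],[44,2],[49,0]]
[[22,2],[25,9],[27,0],[43,8],[44,2],[49,0]]
[[13,9],[15,0],[22,2],[25,9],[27,0],[43,8],[44,2],[49,0]]
[[13,9],[15,0],[19,7],[25,9],[27,0],[43,8],[44,2],[49,0]]
[[13,9],[15,0],[19,7],[25,9],[27,0],[43,8],[44,2],[49,0]]
[[13,9],[15,0],[18,2],[19,7],[25,9],[27,0],[43,8],[44,2],[49,0]]
[[13,9],[15,0],[18,2],[19,7],[25,9],[27,0],[43,8],[44,2],[46,13],[49,0]]
[[10,3],[13,9],[15,0],[18,2],[19,7],[25,9],[27,0],[43,8],[44,2],[46,13],[49,0]]
[[0,6],[13,9],[15,6],[18,2],[19,7],[25,9],[27,0],[43,8],[44,2],[46,13],[49,0]]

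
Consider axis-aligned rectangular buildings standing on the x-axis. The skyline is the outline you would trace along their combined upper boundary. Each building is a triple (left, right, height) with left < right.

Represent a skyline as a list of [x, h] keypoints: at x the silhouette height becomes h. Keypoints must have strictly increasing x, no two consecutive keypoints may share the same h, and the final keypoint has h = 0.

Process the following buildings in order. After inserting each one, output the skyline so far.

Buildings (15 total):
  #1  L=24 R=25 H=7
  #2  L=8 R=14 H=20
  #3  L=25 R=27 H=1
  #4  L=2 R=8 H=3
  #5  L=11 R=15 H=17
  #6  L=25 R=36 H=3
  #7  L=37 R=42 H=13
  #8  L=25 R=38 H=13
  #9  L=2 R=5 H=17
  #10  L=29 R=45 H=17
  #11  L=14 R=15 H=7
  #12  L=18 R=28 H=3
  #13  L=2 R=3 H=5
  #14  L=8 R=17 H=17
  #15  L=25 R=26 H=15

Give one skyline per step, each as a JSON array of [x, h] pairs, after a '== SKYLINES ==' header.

== SKYLINES ==
[[24,7],[25,0]]
[[8,20],[14,0],[24,7],[25,0]]
[[8,20],[14,0],[24,7],[25,1],[27,0]]
[[2,3],[8,20],[14,0],[24,7],[25,1],[27,0]]
[[2,3],[8,20],[14,17],[15,0],[24,7],[25,1],[27,0]]
[[2,3],[8,20],[14,17],[15,0],[24,7],[25,3],[36,0]]
[[2,3],[8,20],[14,17],[15,0],[24,7],[25,3],[36,0],[37,13],[42,0]]
[[2,3],[8,20],[14,17],[15,0],[24,7],[25,13],[42,0]]
[[2,17],[5,3],[8,20],[14,17],[15,0],[24,7],[25,13],[42,0]]
[[2,17],[5,3],[8,20],[14,17],[15,0],[24,7],[25,13],[29,17],[45,0]]
[[2,17],[5,3],[8,20],[14,17],[15,0],[24,7],[25,13],[29,17],[45,0]]
[[2,17],[5,3],[8,20],[14,17],[15,0],[18,3],[24,7],[25,13],[29,17],[45,0]]
[[2,17],[5,3],[8,20],[14,17],[15,0],[18,3],[24,7],[25,13],[29,17],[45,0]]
[[2,17],[5,3],[8,20],[14,17],[17,0],[18,3],[24,7],[25,13],[29,17],[45,0]]
[[2,17],[5,3],[8,20],[14,17],[17,0],[18,3],[24,7],[25,15],[26,13],[29,17],[45,0]]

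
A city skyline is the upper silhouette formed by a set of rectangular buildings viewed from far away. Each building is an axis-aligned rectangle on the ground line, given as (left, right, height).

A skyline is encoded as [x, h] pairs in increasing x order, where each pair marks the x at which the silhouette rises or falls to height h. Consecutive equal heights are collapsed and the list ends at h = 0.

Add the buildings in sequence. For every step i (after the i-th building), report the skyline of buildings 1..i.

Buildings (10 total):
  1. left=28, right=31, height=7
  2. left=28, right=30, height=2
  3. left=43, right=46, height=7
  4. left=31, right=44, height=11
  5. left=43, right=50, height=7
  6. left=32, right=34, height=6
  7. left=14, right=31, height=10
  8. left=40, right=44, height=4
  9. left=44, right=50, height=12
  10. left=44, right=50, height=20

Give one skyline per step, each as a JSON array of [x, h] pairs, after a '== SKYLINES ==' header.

== SKYLINES ==
[[28,7],[31,0]]
[[28,7],[31,0]]
[[28,7],[31,0],[43,7],[46,0]]
[[28,7],[31,11],[44,7],[46,0]]
[[28,7],[31,11],[44,7],[50,0]]
[[28,7],[31,11],[44,7],[50,0]]
[[14,10],[31,11],[44,7],[50,0]]
[[14,10],[31,11],[44,7],[50,0]]
[[14,10],[31,11],[44,12],[50,0]]
[[14,10],[31,11],[44,20],[50,0]]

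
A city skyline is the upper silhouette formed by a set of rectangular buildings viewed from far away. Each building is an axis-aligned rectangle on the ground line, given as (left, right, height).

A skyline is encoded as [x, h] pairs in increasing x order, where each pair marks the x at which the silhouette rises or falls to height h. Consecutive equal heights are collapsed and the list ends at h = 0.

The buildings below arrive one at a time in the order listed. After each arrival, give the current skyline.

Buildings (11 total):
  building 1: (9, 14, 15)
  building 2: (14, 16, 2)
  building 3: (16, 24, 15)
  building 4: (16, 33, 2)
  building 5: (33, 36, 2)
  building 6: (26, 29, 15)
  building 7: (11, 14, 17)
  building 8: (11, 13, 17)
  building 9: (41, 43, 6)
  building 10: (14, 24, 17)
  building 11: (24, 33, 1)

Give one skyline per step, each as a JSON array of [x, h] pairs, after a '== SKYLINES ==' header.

== SKYLINES ==
[[9,15],[14,0]]
[[9,15],[14,2],[16,0]]
[[9,15],[14,2],[16,15],[24,0]]
[[9,15],[14,2],[16,15],[24,2],[33,0]]
[[9,15],[14,2],[16,15],[24,2],[36,0]]
[[9,15],[14,2],[16,15],[24,2],[26,15],[29,2],[36,0]]
[[9,15],[11,17],[14,2],[16,15],[24,2],[26,15],[29,2],[36,0]]
[[9,15],[11,17],[14,2],[16,15],[24,2],[26,15],[29,2],[36,0]]
[[9,15],[11,17],[14,2],[16,15],[24,2],[26,15],[29,2],[36,0],[41,6],[43,0]]
[[9,15],[11,17],[24,2],[26,15],[29,2],[36,0],[41,6],[43,0]]
[[9,15],[11,17],[24,2],[26,15],[29,2],[36,0],[41,6],[43,0]]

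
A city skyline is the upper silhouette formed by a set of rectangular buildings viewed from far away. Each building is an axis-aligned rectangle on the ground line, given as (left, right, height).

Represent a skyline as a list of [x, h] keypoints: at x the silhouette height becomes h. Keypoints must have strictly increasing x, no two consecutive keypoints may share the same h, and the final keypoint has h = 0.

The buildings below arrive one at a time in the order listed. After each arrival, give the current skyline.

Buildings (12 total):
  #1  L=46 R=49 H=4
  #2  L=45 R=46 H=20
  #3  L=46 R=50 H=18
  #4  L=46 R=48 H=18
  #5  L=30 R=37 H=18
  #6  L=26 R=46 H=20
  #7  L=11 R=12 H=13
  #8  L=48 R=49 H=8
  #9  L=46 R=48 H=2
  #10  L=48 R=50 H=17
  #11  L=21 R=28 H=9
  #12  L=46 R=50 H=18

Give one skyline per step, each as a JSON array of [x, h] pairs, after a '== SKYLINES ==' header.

== SKYLINES ==
[[46,4],[49,0]]
[[45,20],[46,4],[49,0]]
[[45,20],[46,18],[50,0]]
[[45,20],[46,18],[50,0]]
[[30,18],[37,0],[45,20],[46,18],[50,0]]
[[26,20],[46,18],[50,0]]
[[11,13],[12,0],[26,20],[46,18],[50,0]]
[[11,13],[12,0],[26,20],[46,18],[50,0]]
[[11,13],[12,0],[26,20],[46,18],[50,0]]
[[11,13],[12,0],[26,20],[46,18],[50,0]]
[[11,13],[12,0],[21,9],[26,20],[46,18],[50,0]]
[[11,13],[12,0],[21,9],[26,20],[46,18],[50,0]]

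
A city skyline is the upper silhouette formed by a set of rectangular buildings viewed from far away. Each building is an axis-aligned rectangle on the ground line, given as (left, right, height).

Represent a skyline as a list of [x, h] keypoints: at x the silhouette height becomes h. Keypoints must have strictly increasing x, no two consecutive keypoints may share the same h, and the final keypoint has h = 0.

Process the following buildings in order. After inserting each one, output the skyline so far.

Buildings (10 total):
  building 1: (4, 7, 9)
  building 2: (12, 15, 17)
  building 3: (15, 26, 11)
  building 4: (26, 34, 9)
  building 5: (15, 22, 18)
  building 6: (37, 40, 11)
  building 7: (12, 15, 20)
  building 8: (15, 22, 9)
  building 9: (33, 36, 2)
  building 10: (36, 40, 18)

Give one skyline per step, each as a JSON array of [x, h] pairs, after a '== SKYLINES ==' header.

== SKYLINES ==
[[4,9],[7,0]]
[[4,9],[7,0],[12,17],[15,0]]
[[4,9],[7,0],[12,17],[15,11],[26,0]]
[[4,9],[7,0],[12,17],[15,11],[26,9],[34,0]]
[[4,9],[7,0],[12,17],[15,18],[22,11],[26,9],[34,0]]
[[4,9],[7,0],[12,17],[15,18],[22,11],[26,9],[34,0],[37,11],[40,0]]
[[4,9],[7,0],[12,20],[15,18],[22,11],[26,9],[34,0],[37,11],[40,0]]
[[4,9],[7,0],[12,20],[15,18],[22,11],[26,9],[34,0],[37,11],[40,0]]
[[4,9],[7,0],[12,20],[15,18],[22,11],[26,9],[34,2],[36,0],[37,11],[40,0]]
[[4,9],[7,0],[12,20],[15,18],[22,11],[26,9],[34,2],[36,18],[40,0]]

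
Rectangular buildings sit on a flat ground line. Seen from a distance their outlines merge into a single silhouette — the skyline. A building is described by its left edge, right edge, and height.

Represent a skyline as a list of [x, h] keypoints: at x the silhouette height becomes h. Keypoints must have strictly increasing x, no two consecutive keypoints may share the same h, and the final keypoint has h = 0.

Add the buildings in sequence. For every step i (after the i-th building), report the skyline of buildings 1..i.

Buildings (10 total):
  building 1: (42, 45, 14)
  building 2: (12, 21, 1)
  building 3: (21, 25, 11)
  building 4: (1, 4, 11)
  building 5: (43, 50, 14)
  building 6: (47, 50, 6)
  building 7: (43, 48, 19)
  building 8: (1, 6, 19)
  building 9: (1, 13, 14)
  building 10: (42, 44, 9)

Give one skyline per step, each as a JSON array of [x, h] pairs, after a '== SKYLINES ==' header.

== SKYLINES ==
[[42,14],[45,0]]
[[12,1],[21,0],[42,14],[45,0]]
[[12,1],[21,11],[25,0],[42,14],[45,0]]
[[1,11],[4,0],[12,1],[21,11],[25,0],[42,14],[45,0]]
[[1,11],[4,0],[12,1],[21,11],[25,0],[42,14],[50,0]]
[[1,11],[4,0],[12,1],[21,11],[25,0],[42,14],[50,0]]
[[1,11],[4,0],[12,1],[21,11],[25,0],[42,14],[43,19],[48,14],[50,0]]
[[1,19],[6,0],[12,1],[21,11],[25,0],[42,14],[43,19],[48,14],[50,0]]
[[1,19],[6,14],[13,1],[21,11],[25,0],[42,14],[43,19],[48,14],[50,0]]
[[1,19],[6,14],[13,1],[21,11],[25,0],[42,14],[43,19],[48,14],[50,0]]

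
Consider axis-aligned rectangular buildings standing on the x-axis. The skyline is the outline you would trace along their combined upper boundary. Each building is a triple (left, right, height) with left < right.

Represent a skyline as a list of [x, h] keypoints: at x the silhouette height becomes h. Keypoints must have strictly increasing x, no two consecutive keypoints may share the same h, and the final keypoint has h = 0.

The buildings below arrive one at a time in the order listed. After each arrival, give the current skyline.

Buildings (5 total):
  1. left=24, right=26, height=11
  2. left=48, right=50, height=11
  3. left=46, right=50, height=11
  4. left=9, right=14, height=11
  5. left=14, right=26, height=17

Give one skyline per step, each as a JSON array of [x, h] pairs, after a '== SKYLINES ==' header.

== SKYLINES ==
[[24,11],[26,0]]
[[24,11],[26,0],[48,11],[50,0]]
[[24,11],[26,0],[46,11],[50,0]]
[[9,11],[14,0],[24,11],[26,0],[46,11],[50,0]]
[[9,11],[14,17],[26,0],[46,11],[50,0]]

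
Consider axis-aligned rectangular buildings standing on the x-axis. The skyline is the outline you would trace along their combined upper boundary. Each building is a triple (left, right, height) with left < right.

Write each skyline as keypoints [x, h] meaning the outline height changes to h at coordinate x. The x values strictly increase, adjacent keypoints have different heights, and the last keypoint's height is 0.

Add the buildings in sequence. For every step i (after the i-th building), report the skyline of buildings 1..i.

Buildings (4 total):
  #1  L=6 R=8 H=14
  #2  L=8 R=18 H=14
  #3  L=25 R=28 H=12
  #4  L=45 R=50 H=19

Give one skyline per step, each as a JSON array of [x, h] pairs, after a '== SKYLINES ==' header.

== SKYLINES ==
[[6,14],[8,0]]
[[6,14],[18,0]]
[[6,14],[18,0],[25,12],[28,0]]
[[6,14],[18,0],[25,12],[28,0],[45,19],[50,0]]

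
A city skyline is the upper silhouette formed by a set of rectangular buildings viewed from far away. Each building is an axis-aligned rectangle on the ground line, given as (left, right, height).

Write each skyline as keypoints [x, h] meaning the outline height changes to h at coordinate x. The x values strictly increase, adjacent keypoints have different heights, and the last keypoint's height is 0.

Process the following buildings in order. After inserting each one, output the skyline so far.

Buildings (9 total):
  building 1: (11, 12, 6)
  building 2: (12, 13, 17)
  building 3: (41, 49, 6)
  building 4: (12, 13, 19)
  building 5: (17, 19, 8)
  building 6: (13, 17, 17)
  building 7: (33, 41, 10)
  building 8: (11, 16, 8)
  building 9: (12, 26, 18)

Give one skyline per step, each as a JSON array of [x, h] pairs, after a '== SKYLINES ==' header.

== SKYLINES ==
[[11,6],[12,0]]
[[11,6],[12,17],[13,0]]
[[11,6],[12,17],[13,0],[41,6],[49,0]]
[[11,6],[12,19],[13,0],[41,6],[49,0]]
[[11,6],[12,19],[13,0],[17,8],[19,0],[41,6],[49,0]]
[[11,6],[12,19],[13,17],[17,8],[19,0],[41,6],[49,0]]
[[11,6],[12,19],[13,17],[17,8],[19,0],[33,10],[41,6],[49,0]]
[[11,8],[12,19],[13,17],[17,8],[19,0],[33,10],[41,6],[49,0]]
[[11,8],[12,19],[13,18],[26,0],[33,10],[41,6],[49,0]]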